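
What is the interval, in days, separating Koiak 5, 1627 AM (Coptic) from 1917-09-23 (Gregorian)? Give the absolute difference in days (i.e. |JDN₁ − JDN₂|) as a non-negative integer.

JDN of the first date = 2419020.
JDN of the second date = 2421495.
|2421495 − 2419020| = 2475.

2475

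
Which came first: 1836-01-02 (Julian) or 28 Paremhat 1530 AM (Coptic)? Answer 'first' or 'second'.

second

Converting both to JDN: 2391658 vs 2383704; the smaller is the second.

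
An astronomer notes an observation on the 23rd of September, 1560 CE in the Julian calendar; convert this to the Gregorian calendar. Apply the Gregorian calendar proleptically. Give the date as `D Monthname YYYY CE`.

3 October 1560 CE

The Julian–Gregorian offset here is 10 days (Julian trailing).
23 September 1560 Julian + 10 days → 3 October 1560 Gregorian.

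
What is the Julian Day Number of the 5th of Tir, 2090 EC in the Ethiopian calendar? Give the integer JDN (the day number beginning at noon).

Equivalently 13 January 2098 (Gregorian).
JDN 2400001 is 17 November 1858 CE (Gregorian), MJD 0; the target day is +87351 days from there, so JDN = 2487352.

2487352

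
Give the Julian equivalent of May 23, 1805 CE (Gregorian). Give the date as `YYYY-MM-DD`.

1805-05-11

The Julian–Gregorian offset here is 12 days (Julian trailing).
23 May 1805 Gregorian − 12 days → 11 May 1805 Julian.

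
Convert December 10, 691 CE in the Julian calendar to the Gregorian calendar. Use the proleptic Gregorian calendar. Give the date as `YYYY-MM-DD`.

The Julian–Gregorian offset here is 3 days (Julian trailing).
10 December 691 Julian + 3 days → 13 December 691 Gregorian.

0691-12-13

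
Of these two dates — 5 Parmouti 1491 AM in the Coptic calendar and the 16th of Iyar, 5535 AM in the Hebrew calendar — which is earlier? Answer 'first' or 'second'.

First date → JDN 2369466; second date → JDN 2369501.
JDN 2369466 < JDN 2369501, so the first date is earlier.

first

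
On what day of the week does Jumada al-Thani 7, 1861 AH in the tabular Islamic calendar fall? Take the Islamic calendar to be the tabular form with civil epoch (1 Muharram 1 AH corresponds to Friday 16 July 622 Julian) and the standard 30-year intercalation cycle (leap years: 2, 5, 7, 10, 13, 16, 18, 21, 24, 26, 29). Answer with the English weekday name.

In the Gregorian calendar this is 1 August 2427 (JDN 2607716).
2607716 ≡ 6 (mod 7); counting from Monday = 0 gives Sunday.

Sunday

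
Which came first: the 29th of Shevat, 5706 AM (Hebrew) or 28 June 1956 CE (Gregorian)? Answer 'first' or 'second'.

Converting both to JDN: 2431852 vs 2435653; the smaller is the first.

first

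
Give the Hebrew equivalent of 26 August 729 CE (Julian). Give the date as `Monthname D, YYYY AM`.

Elul 27, 4489 AM

The source date corresponds to 30 August 729 in the proleptic Gregorian calendar (JDN 1987563).
That day falls on 27 Elul 4489 AM in the Hebrew calendar.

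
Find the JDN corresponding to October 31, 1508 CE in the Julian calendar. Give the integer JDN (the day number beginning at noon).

2272159

In the proleptic Gregorian calendar the same day is 10 November 1508.
JDN 2400001 is 17 November 1858 CE (Gregorian), MJD 0; the target day is −127842 days from there, so JDN = 2272159.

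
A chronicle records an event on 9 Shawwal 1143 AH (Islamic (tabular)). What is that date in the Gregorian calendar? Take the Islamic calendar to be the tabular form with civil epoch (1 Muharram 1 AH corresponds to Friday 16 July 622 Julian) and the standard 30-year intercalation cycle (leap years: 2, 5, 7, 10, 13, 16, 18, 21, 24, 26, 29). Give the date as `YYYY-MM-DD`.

1731-04-17

Julian Day Number of the source date = 2353401.
Converting JDN 2353401 to the Gregorian calendar gives 17 April 1731 CE.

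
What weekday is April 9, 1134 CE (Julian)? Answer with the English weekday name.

In the proleptic Gregorian calendar this is 16 April 1134 (JDN 2135350).
JDN 2135350 mod 7 = 0, and JDN 0 was a Monday, so this is a Monday.

Monday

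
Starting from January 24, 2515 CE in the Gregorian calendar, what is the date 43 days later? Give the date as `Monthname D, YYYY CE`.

March 8, 2515 CE

The starting date is JDN 2639668; 2639668 + 43 = 2639711.
JDN 2639711 corresponds to March 8, 2515 CE.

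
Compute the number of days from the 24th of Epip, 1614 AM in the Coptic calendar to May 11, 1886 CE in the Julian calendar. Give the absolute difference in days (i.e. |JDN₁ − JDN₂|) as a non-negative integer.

4451

JDN of the first date = 2414501.
JDN of the second date = 2410050.
|2410050 − 2414501| = 4451.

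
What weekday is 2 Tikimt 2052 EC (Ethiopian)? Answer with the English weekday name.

Monday

Equivalently 13 October 2059 Gregorian, JDN 2473380.
Since JDN mod 7 = 0 (0 = Monday), the day is Monday.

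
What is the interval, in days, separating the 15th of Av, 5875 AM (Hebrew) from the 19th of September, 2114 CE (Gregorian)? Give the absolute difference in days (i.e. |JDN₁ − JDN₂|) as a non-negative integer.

320

First date → JDN 2493764; second date → JDN 2493444.
The interval is |2493764 − 2493444| = 320 days.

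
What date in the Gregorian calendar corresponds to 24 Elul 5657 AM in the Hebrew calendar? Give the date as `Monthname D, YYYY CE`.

Both dates share Julian Day Number 2414189; in the Gregorian calendar that is 21 September 1897 CE.

September 21, 1897 CE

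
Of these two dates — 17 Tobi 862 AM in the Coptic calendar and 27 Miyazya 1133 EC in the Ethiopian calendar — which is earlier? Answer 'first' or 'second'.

Converting both to JDN: 2139646 vs 2137920; the smaller is the second.

second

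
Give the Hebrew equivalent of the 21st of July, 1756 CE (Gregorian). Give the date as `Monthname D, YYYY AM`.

Tammuz 23, 5516 AM

Both dates share Julian Day Number 2362628; in the Hebrew calendar that is 23 Tammuz 5516 AM.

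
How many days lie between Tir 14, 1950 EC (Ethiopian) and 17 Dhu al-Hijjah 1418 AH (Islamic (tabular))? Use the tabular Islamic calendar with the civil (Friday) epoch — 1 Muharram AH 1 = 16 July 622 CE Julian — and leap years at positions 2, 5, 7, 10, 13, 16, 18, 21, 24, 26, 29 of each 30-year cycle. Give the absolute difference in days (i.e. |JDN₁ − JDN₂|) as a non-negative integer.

First date → JDN 2436226; second date → JDN 2450919.
The interval is |2436226 − 2450919| = 14693 days.

14693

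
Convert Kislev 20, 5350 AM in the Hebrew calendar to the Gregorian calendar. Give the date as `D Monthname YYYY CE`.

28 November 1589 CE

Both dates share Julian Day Number 2301762; in the Gregorian calendar that is 28 November 1589 CE.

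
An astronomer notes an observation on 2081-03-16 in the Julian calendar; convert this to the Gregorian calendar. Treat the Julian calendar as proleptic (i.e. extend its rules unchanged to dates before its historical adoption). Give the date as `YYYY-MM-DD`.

At this point the Julian calendar is 13 days behind the Gregorian.
16 March 2081 Julian + 13 days → 29 March 2081 Gregorian.

2081-03-29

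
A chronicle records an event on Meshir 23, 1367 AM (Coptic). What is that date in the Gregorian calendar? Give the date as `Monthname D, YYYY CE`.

Both dates share Julian Day Number 2324133; in the Gregorian calendar that is 27 February 1651 CE.

February 27, 1651 CE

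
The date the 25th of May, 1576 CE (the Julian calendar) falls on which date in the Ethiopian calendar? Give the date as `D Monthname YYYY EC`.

Both dates share Julian Day Number 2296837; in the Ethiopian calendar that is 30 Ginbot 1568 EC.

30 Ginbot 1568 EC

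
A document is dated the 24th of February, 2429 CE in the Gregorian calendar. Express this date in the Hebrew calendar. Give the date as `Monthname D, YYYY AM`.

Julian Day Number of the source date = 2608289.
Converting JDN 2608289 to the Hebrew calendar gives 20 Adar I 6189 AM.

Adar I 20, 6189 AM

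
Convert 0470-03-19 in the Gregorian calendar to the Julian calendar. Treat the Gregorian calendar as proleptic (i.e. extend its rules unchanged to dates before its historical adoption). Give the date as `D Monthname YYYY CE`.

The Julian–Gregorian offset here is 1 day (Julian trailing).
19 March 470 Gregorian − 1 day → 18 March 470 Julian.

18 March 470 CE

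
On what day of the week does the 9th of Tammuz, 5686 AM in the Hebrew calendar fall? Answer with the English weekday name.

Equivalently 21 June 1926 Gregorian, JDN 2424688.
2424688 ≡ 0 (mod 7); counting from Monday = 0 gives Monday.

Monday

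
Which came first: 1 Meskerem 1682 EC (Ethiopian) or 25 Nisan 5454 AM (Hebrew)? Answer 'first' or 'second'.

Converting both to JDN: 2338206 vs 2339891; the smaller is the first.

first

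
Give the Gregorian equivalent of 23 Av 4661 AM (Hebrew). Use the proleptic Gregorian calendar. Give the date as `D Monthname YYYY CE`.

16 August 901 CE

Both dates share Julian Day Number 2050371; in the Gregorian calendar that is 16 August 901 CE.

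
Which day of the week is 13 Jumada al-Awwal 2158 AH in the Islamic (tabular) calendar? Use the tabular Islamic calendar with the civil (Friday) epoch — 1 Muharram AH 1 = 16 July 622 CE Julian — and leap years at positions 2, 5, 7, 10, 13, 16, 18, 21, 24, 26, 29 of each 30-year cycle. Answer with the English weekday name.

Saturday

This is JDN 2712939 (4 September 2715 Gregorian).
JDN 2712939 mod 7 = 5, and JDN 0 was a Monday, so this is a Saturday.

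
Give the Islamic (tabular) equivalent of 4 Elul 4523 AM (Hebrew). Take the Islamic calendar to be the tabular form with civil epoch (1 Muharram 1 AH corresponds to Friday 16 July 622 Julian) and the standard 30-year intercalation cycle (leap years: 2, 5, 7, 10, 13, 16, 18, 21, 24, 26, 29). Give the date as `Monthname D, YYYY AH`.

Both dates share Julian Day Number 1999972; in the tabular Islamic calendar that is 2 Jumada al-Thani 146 AH.

Jumada al-Thani 2, 146 AH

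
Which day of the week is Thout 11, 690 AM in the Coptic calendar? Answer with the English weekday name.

Monday

This is JDN 2076697 (13 September 973 Gregorian).
JDN 2076697 mod 7 = 0, and JDN 0 was a Monday, so this is a Monday.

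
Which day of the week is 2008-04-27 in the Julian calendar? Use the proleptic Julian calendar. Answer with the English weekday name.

Saturday

In the Gregorian calendar this is 10 May 2008 (JDN 2454597).
JDN 2454597 mod 7 = 5, and JDN 0 was a Monday, so this is a Saturday.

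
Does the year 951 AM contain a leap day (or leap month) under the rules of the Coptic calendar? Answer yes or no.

951 mod 4 = 3; in the Coptic calendar a year is leap when year mod 4 = 3, so it is a leap year.

yes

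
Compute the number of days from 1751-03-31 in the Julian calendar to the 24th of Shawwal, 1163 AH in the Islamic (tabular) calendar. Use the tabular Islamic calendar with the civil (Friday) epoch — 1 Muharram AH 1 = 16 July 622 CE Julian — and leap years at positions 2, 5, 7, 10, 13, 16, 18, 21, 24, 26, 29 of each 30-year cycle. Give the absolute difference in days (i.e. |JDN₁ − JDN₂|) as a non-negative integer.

197

JDN of the first date = 2360700.
JDN of the second date = 2360503.
|2360503 − 2360700| = 197.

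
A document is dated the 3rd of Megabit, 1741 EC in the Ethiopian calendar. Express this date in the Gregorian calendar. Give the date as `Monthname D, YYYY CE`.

Julian Day Number of the source date = 2359938.
Converting JDN 2359938 to the Gregorian calendar gives 10 March 1749 CE.

March 10, 1749 CE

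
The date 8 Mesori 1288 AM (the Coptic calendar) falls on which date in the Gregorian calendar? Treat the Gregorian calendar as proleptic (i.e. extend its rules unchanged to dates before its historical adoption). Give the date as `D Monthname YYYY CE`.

Both dates share Julian Day Number 2295444; in the Gregorian calendar that is 11 August 1572 CE.

11 August 1572 CE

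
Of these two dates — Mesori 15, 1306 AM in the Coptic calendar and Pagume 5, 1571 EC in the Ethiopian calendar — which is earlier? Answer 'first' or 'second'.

second

First date → JDN 2302025; second date → JDN 2298027.
JDN 2298027 < JDN 2302025, so the second date is earlier.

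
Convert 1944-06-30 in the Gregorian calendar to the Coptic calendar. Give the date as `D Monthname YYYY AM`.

Both dates share Julian Day Number 2431272; in the Coptic calendar that is 23 Paoni 1660 AM.

23 Paoni 1660 AM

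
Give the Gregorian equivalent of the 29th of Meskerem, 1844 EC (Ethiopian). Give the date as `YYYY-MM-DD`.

Both dates share Julian Day Number 2397405; in the Gregorian calendar that is 9 October 1851 CE.

1851-10-09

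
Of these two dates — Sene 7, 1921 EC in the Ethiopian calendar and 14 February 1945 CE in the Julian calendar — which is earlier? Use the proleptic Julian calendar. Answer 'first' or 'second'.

First date → JDN 2425777; second date → JDN 2431514.
JDN 2425777 < JDN 2431514, so the first date is earlier.

first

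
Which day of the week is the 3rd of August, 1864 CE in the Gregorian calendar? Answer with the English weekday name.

JDN 2402087 mod 7 = 2, and JDN 0 was a Monday, so this is a Wednesday.

Wednesday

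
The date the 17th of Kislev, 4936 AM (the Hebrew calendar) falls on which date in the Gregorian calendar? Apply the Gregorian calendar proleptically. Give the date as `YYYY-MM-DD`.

1175-12-09

Both dates share Julian Day Number 2150562; in the Gregorian calendar that is 9 December 1175 CE.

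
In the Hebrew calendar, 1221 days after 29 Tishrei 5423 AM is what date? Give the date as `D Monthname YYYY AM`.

Counting 1221 days forward from JDN 2328378 reaches JDN 2329599, which is 9 Adar I 5426 AM.

9 Adar I 5426 AM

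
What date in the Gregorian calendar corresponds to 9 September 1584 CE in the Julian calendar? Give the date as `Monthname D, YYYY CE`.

September 19, 1584 CE

At this point the Julian calendar is 10 days behind the Gregorian.
9 September 1584 Julian + 10 days → 19 September 1584 Gregorian.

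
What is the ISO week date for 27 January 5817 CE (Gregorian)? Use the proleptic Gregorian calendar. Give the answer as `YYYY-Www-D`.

5817-W05-1

The weekday is Monday (ISO weekday 1).
That Monday belongs to ISO week 5 of ISO year 5817.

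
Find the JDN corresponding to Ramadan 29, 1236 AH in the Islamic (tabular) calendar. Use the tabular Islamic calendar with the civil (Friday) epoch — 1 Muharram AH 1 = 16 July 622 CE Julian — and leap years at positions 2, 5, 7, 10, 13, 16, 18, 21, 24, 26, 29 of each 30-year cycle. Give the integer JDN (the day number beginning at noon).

2386347

Equivalently 30 June 1821 (Gregorian).
JDN 2299161 is 15 October 1582 CE (Gregorian); the target day is +87186 days from there, so JDN = 2386347.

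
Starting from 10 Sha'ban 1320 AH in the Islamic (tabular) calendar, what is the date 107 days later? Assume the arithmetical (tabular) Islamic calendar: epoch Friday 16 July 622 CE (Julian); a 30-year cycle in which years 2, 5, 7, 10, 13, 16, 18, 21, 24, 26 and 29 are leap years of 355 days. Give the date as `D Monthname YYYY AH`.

The starting date is JDN 2416066; 2416066 + 107 = 2416173.
JDN 2416173 corresponds to 29 Dhu al-Qa'dah 1320 AH.

29 Dhu al-Qa'dah 1320 AH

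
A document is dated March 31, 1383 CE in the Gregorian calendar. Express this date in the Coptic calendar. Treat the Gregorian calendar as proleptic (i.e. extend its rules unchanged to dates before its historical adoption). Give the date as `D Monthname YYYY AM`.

Julian Day Number of the source date = 2226280.
Converting JDN 2226280 to the Coptic calendar gives 27 Paremhat 1099 AM.

27 Paremhat 1099 AM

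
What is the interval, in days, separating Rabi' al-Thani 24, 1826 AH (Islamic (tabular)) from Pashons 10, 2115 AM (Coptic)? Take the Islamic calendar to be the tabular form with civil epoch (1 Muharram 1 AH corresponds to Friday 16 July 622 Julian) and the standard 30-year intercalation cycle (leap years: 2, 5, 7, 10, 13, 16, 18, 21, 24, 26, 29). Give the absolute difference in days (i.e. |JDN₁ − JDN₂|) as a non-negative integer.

JDN of the first date = 2595271.
JDN of the second date = 2597417.
|2597417 − 2595271| = 2146.

2146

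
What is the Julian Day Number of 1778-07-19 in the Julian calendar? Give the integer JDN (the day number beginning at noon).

2370672

In the Gregorian calendar the same day is 30 July 1778.
JDN 2451545 is 1 January 2000 CE (Gregorian); the target day is −80873 days from there, so JDN = 2370672.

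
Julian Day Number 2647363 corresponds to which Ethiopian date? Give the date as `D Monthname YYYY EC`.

6 Yekatit 2528 EC

JDN 2647363 is 18 February 2536 in the Gregorian calendar.
In the Ethiopian calendar that day is 6 Yekatit 2528 EC.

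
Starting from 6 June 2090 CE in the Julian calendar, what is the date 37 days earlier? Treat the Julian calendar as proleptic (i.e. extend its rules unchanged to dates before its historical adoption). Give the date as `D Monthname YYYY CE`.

30 April 2090 CE

JDN of 6 June 2090 CE = 2484587.
2484587 − 37 = 2484550.
JDN 2484550 in the Julian calendar is 30 April 2090 CE.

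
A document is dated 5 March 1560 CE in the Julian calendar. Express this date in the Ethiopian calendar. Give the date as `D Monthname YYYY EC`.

Julian Day Number of the source date = 2290912.
Converting JDN 2290912 to the Ethiopian calendar gives 9 Megabit 1552 EC.

9 Megabit 1552 EC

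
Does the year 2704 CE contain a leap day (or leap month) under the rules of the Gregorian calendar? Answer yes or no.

2704 is divisible by 4 and not by 100, so it is a leap year.

yes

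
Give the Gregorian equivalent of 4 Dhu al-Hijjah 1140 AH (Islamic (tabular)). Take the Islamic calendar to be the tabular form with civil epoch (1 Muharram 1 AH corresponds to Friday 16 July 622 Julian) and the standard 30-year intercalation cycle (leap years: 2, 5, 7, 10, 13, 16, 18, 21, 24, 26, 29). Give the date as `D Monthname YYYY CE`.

Both dates share Julian Day Number 2352392; in the Gregorian calendar that is 12 July 1728 CE.

12 July 1728 CE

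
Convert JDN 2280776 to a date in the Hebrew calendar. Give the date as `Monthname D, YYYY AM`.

JDN 2280776 is 14 June 1532 in the proleptic Gregorian calendar.
In the Hebrew calendar that day is Tammuz 1, 5292 AM.

Tammuz 1, 5292 AM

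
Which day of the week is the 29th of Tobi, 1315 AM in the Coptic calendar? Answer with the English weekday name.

Equivalently 3 February 1599 Gregorian, JDN 2305116.
JDN 2305116 mod 7 = 2, and JDN 0 was a Monday, so this is a Wednesday.

Wednesday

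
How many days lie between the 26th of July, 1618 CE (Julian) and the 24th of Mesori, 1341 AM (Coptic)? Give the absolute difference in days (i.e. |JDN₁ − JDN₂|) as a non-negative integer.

2579

JDN of the first date = 2312239.
JDN of the second date = 2314818.
|2314818 − 2312239| = 2579.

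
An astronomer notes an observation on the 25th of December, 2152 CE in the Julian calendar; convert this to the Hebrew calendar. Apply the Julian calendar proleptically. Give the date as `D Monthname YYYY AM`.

The source date corresponds to 8 January 2153 in the Gregorian calendar (JDN 2507435).
That day falls on 11 Tevet 5913 AM in the Hebrew calendar.

11 Tevet 5913 AM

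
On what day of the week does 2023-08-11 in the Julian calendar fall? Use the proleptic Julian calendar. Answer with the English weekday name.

Thursday

Equivalently 24 August 2023 Gregorian, JDN 2460181.
JDN 2460181 mod 7 = 3, and JDN 0 was a Monday, so this is a Thursday.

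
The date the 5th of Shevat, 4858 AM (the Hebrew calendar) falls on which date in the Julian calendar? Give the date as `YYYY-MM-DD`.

1098-01-10

Both dates share Julian Day Number 2122112; in the Julian calendar that is 10 January 1098 CE.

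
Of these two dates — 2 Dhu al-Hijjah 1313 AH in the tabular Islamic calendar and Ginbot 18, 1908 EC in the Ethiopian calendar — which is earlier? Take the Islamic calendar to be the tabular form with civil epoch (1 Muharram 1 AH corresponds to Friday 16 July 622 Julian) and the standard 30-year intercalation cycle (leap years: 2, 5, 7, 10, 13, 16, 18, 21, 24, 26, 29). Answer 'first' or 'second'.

The two dates have Julian Day Numbers 2413695 and 2421010 respectively.
Since 2413695 < 2421010, the first date comes first.

first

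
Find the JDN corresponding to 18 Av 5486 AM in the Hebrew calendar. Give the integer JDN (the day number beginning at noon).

2351695

Equivalently 15 August 1726 (Gregorian).
JDN 2400001 is 17 November 1858 CE (Gregorian), MJD 0; the target day is −48306 days from there, so JDN = 2351695.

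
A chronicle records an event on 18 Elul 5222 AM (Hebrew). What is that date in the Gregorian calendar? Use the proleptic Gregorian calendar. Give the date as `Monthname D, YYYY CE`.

Julian Day Number of the source date = 2255279.
Converting JDN 2255279 to the Gregorian calendar gives 23 August 1462 CE.

August 23, 1462 CE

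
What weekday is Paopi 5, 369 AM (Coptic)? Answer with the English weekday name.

Tuesday

This is JDN 1959476 (5 October 652 Gregorian).
1959476 ≡ 1 (mod 7); counting from Monday = 0 gives Tuesday.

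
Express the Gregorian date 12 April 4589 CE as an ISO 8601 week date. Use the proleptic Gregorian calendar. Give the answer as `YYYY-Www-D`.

The weekday is Sunday (ISO weekday 7).
That Sunday belongs to ISO week 15 of ISO year 4589.

4589-W15-7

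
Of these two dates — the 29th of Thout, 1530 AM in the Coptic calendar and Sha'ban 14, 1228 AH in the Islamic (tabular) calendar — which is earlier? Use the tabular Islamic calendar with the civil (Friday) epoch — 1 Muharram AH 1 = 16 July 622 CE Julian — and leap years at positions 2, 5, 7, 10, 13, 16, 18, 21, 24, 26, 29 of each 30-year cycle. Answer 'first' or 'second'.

second

Converting both to JDN: 2383525 vs 2383468; the smaller is the second.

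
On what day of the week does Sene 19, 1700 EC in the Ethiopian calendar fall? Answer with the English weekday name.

Sunday

Equivalently 24 June 1708 Gregorian, JDN 2345069.
2345069 ≡ 6 (mod 7); counting from Monday = 0 gives Sunday.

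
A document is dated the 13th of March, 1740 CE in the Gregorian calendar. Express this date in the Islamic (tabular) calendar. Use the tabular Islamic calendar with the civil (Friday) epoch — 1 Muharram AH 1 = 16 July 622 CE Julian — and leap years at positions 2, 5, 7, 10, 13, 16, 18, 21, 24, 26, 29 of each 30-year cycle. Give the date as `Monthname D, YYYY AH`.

Dhu al-Hijjah 14, 1152 AH

Both dates share Julian Day Number 2356654; in the tabular Islamic calendar that is 14 Dhu al-Hijjah 1152 AH.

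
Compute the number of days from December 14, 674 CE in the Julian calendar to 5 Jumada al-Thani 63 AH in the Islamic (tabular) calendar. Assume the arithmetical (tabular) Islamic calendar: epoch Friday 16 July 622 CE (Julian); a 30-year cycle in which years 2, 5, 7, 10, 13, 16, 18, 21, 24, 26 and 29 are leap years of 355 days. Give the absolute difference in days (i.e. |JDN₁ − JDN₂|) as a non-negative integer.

2979

First date → JDN 1967584; second date → JDN 1970563.
The interval is |1967584 − 1970563| = 2979 days.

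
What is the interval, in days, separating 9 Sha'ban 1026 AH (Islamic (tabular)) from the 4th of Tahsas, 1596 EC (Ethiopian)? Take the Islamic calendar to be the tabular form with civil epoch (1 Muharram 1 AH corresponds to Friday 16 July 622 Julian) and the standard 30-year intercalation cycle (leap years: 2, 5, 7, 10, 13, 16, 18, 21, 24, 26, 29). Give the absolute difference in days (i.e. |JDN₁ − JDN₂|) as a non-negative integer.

First date → JDN 2311881; second date → JDN 2306888.
The interval is |2311881 − 2306888| = 4993 days.

4993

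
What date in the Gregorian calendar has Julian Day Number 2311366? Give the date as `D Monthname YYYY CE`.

JDN 2451545 is 1 Jan 2000; 2311366 is −140179 days from there.

15 March 1616 CE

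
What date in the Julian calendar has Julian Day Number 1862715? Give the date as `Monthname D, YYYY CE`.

JDN 1862715 is 3 November 387 in the proleptic Gregorian calendar.
In the Julian calendar that day is November 2, 387 CE.

November 2, 387 CE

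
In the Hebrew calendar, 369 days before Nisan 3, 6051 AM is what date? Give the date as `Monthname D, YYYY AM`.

Adar II 16, 6050 AM

JDN of Nisan 3, 6051 AM = 2557922.
2557922 − 369 = 2557553.
JDN 2557553 in the Hebrew calendar is Adar II 16, 6050 AM.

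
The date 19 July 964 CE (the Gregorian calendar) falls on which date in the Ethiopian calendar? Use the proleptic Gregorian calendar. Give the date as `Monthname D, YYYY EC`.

Julian Day Number of the source date = 2073354.
Converting JDN 2073354 to the Ethiopian calendar gives 20 Hamle 956 EC.

Hamle 20, 956 EC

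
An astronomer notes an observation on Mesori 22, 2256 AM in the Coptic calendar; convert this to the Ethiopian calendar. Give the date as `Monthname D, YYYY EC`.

Nehase 22, 2532 EC

The source date corresponds to 1 September 2540 in the Gregorian calendar (JDN 2649020).
That day falls on 22 Nehase 2532 EC in the Ethiopian calendar.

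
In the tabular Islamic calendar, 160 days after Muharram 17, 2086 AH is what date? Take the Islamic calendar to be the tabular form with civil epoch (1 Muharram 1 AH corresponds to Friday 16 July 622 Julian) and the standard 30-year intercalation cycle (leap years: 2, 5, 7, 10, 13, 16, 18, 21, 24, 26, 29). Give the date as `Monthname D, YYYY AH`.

Jumada al-Thani 29, 2086 AH

JDN of Muharram 17, 2086 AH = 2687310.
2687310 + 160 = 2687470.
JDN 2687470 in the tabular Islamic calendar is Jumada al-Thani 29, 2086 AH.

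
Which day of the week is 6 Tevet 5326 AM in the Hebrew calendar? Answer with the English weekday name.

Equivalently 8 December 1565 Gregorian, JDN 2293006.
Since JDN mod 7 = 2 (0 = Monday), the day is Wednesday.

Wednesday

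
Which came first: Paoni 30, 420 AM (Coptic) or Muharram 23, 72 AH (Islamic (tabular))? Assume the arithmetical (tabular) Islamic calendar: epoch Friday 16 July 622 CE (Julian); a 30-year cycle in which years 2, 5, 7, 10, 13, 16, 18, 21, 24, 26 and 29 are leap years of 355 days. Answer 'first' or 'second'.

second

Converting both to JDN: 1978369 vs 1973622; the smaller is the second.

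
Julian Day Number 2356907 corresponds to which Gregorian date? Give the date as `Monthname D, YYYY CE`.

JDN 2451545 is 1 Jan 2000; 2356907 is −94638 days from there.

November 21, 1740 CE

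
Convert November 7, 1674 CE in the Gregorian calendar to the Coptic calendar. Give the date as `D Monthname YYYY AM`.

1 Hathor 1391 AM

Julian Day Number of the source date = 2332787.
Converting JDN 2332787 to the Coptic calendar gives 1 Hathor 1391 AM.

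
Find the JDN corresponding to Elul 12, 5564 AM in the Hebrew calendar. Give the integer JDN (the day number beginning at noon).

Equivalently 19 August 1804 (Gregorian).
JDN 2299161 is 15 October 1582 CE (Gregorian); the target day is +81027 days from there, so JDN = 2380188.

2380188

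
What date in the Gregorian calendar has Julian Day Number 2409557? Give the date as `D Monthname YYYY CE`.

15 January 1885 CE

Counting from JDN 2299161 = 15 Oct 1582 gives an offset of 110396 days.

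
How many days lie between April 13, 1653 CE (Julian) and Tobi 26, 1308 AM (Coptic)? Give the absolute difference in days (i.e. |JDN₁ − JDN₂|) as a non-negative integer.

First date → JDN 2324919; second date → JDN 2302557.
The interval is |2324919 − 2302557| = 22362 days.

22362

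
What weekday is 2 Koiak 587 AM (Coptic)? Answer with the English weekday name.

In the proleptic Gregorian calendar this is 2 December 870 (JDN 2039157).
JDN 2039157 mod 7 = 1, and JDN 0 was a Monday, so this is a Tuesday.

Tuesday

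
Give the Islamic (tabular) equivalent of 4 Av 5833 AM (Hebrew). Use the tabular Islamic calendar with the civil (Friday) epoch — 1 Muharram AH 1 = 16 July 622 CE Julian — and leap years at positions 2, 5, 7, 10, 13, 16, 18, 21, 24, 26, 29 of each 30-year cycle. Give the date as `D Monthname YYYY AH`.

Julian Day Number of the source date = 2478427.
Converting JDN 2478427 to the tabular Islamic calendar gives 3 Sha'ban 1496 AH.

3 Sha'ban 1496 AH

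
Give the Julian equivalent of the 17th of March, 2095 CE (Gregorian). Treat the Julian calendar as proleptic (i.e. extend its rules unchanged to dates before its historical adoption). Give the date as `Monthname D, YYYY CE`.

March 4, 2095 CE

At this point the Julian calendar is 13 days behind the Gregorian.
17 March 2095 Gregorian − 13 days → 4 March 2095 Julian.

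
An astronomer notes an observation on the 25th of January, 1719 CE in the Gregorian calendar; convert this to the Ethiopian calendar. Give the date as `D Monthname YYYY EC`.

19 Tir 1711 EC

Both dates share Julian Day Number 2348936; in the Ethiopian calendar that is 19 Tir 1711 EC.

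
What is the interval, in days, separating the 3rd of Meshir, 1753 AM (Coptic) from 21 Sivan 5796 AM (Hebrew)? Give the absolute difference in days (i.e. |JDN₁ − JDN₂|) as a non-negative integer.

First date → JDN 2465100; second date → JDN 2464861.
The interval is |2465100 − 2464861| = 239 days.

239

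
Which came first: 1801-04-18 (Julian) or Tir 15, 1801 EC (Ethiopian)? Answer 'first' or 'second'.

The two dates have Julian Day Numbers 2378981 and 2381805 respectively.
Since 2378981 < 2381805, the first date comes first.

first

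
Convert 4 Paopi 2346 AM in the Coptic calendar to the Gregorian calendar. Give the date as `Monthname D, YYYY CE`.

Both dates share Julian Day Number 2681574; in the Gregorian calendar that is 19 October 2629 CE.

October 19, 2629 CE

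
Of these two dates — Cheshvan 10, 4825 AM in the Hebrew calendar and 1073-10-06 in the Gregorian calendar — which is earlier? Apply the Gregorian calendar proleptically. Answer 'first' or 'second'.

The two dates have Julian Day Numbers 2109980 and 2113244 respectively.
Since 2109980 < 2113244, the first date comes first.

first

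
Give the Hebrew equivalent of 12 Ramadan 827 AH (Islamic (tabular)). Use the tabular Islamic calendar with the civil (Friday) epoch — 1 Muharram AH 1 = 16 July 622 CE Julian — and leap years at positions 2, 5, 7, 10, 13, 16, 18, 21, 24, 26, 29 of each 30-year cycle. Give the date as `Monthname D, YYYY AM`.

The source date corresponds to 17 August 1424 in the proleptic Gregorian calendar (JDN 2241394).
That day falls on 12 Elul 5184 AM in the Hebrew calendar.

Elul 12, 5184 AM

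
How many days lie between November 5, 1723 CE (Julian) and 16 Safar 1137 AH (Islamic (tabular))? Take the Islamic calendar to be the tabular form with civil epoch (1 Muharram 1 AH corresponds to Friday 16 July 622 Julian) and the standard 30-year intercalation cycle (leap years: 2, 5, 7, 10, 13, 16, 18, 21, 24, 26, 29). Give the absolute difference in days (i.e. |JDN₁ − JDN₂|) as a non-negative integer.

354

JDN of the first date = 2350692.
JDN of the second date = 2351046.
|2351046 − 2350692| = 354.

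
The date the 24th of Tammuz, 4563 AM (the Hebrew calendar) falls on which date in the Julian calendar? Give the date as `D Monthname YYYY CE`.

Julian Day Number of the source date = 2014552.
Converting JDN 2014552 to the Julian calendar gives 18 July 803 CE.

18 July 803 CE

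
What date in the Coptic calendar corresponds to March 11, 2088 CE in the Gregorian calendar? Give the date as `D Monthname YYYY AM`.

2 Paremhat 1804 AM

Julian Day Number of the source date = 2483757.
Converting JDN 2483757 to the Coptic calendar gives 2 Paremhat 1804 AM.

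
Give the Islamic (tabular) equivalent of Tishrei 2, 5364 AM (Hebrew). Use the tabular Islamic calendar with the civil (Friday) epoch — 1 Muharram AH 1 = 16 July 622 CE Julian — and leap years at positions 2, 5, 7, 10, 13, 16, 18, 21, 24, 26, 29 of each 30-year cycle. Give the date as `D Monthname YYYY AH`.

Both dates share Julian Day Number 2306793; in the tabular Islamic calendar that is 30 Rabi' al-Awwal 1012 AH.

30 Rabi' al-Awwal 1012 AH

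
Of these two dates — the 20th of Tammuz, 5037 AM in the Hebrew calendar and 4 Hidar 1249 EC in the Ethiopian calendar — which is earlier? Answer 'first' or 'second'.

second

The two dates have Julian Day Numbers 2187655 and 2180116 respectively.
Since 2180116 < 2187655, the second date comes first.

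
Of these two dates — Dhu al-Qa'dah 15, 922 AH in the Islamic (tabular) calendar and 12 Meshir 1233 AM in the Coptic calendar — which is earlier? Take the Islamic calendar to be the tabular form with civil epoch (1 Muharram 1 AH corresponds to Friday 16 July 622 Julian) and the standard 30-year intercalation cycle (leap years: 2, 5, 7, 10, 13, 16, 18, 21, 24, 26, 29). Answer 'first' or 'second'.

first

Converting both to JDN: 2275121 vs 2275179; the smaller is the first.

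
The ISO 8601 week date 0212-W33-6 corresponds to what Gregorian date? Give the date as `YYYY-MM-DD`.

0212-08-15

ISO week 1 of 212 is the week containing the first Thursday of 212.
Week 33, day 6 (Saturday) lands on 0212-08-15.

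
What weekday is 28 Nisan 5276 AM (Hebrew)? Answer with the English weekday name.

Monday

This is JDN 2274867 (10 April 1516 Gregorian).
2274867 ≡ 0 (mod 7); counting from Monday = 0 gives Monday.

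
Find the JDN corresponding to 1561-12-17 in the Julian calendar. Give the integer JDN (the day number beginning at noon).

2291564

Equivalently 27 December 1561 (proleptic Gregorian).
JDN 2299161 is 15 October 1582 CE (Gregorian); the target day is −7597 days from there, so JDN = 2291564.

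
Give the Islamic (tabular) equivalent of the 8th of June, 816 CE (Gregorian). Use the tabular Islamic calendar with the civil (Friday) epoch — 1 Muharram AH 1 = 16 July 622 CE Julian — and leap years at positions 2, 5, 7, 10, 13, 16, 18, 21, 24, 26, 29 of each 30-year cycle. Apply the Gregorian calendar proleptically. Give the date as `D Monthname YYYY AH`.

4 Dhu al-Qa'dah 200 AH

Julian Day Number of the source date = 2019257.
Converting JDN 2019257 to the tabular Islamic calendar gives 4 Dhu al-Qa'dah 200 AH.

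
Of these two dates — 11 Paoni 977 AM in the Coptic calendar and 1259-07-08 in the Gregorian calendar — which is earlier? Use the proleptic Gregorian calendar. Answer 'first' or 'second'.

First date → JDN 2181794; second date → JDN 2181089.
JDN 2181089 < JDN 2181794, so the second date is earlier.

second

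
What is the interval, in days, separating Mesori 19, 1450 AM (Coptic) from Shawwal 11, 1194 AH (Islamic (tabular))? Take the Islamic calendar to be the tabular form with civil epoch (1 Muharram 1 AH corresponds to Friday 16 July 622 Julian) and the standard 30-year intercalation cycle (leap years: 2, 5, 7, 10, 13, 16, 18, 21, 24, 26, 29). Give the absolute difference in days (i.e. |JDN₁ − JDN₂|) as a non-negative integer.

First date → JDN 2354625; second date → JDN 2371475.
The interval is |2354625 − 2371475| = 16850 days.

16850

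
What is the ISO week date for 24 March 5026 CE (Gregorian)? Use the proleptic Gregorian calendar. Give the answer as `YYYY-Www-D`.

5026-W12-5

The weekday is Friday (ISO weekday 5).
That Friday belongs to ISO week 12 of ISO year 5026.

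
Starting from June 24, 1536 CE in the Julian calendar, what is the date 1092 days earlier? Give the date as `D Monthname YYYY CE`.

28 June 1533 CE

JDN of June 24, 1536 CE = 2282257.
2282257 − 1092 = 2281165.
JDN 2281165 in the Julian calendar is 28 June 1533 CE.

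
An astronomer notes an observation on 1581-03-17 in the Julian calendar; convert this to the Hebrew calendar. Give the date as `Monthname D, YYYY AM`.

Both dates share Julian Day Number 2298594; in the Hebrew calendar that is 13 Nisan 5341 AM.

Nisan 13, 5341 AM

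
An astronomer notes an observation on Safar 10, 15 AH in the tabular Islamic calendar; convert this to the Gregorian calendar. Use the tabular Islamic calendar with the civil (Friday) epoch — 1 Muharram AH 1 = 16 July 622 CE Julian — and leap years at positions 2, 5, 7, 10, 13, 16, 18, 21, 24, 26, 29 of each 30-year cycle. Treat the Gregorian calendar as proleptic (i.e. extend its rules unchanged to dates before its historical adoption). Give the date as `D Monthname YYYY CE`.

27 March 636 CE

Julian Day Number of the source date = 1953440.
Converting JDN 1953440 to the Gregorian calendar gives 27 March 636 CE.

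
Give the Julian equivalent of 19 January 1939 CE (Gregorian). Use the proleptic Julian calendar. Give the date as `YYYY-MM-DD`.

The Julian–Gregorian offset here is 13 days (Julian trailing).
19 January 1939 Gregorian − 13 days → 6 January 1939 Julian.

1939-01-06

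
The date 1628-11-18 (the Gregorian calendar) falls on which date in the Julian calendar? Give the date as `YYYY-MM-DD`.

1628-11-08

The Julian–Gregorian offset here is 10 days (Julian trailing).
18 November 1628 Gregorian − 10 days → 8 November 1628 Julian.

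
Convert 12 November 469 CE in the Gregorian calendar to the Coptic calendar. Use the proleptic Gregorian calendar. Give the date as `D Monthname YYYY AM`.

15 Hathor 186 AM

Both dates share Julian Day Number 1892675; in the Coptic calendar that is 15 Hathor 186 AM.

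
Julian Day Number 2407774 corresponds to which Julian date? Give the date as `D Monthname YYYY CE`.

The Gregorian equivalent of JDN 2407774 is 28 February 1880.
In the Julian calendar that day is 16 February 1880 CE.

16 February 1880 CE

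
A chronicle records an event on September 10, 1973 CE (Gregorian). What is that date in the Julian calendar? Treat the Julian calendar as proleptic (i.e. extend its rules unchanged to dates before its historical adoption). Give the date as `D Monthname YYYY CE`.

28 August 1973 CE

The Julian–Gregorian offset here is 13 days (Julian trailing).
10 September 1973 Gregorian − 13 days → 28 August 1973 Julian.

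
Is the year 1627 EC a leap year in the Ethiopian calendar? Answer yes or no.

1627 mod 4 = 3; in the Ethiopian calendar a year is leap when year mod 4 = 3, so it is a leap year.

yes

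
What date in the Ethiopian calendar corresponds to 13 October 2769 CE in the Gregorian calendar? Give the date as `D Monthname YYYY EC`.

Julian Day Number of the source date = 2732702.
Converting JDN 2732702 to the Ethiopian calendar gives 27 Meskerem 2762 EC.

27 Meskerem 2762 EC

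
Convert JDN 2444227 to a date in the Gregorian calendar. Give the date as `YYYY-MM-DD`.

1979-12-19

Counting from JDN 2299161 = 15 Oct 1582 gives an offset of 145066 days.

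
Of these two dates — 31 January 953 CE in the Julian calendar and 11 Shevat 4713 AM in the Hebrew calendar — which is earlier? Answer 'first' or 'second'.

second

The two dates have Julian Day Numbers 2069172 and 2069170 respectively.
Since 2069170 < 2069172, the second date comes first.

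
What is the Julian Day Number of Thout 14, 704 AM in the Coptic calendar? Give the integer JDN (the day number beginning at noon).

Equivalently 17 September 987 (proleptic Gregorian).
JDN 2451545 is 1 January 2000 CE (Gregorian); the target day is −369731 days from there, so JDN = 2081814.

2081814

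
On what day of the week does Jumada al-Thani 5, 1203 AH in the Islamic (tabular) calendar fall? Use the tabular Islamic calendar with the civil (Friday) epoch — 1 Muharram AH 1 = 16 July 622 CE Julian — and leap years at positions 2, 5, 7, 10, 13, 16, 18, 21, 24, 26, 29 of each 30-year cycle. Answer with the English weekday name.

Equivalently 3 March 1789 Gregorian, JDN 2374541.
Since JDN mod 7 = 1 (0 = Monday), the day is Tuesday.

Tuesday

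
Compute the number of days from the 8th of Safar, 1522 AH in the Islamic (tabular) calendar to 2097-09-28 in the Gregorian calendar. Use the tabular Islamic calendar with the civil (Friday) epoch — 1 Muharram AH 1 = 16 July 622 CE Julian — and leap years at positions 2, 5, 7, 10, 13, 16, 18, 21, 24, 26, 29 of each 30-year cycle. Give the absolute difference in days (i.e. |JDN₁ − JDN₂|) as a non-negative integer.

JDN of the first date = 2487469.
JDN of the second date = 2487245.
|2487245 − 2487469| = 224.

224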